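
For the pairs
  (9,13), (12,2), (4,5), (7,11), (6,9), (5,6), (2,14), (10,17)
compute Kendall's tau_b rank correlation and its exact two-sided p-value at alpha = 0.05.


Step 1: Enumerate the 28 unordered pairs (i,j) with i<j and classify each by sign(x_j-x_i) * sign(y_j-y_i).
  (1,2):dx=+3,dy=-11->D; (1,3):dx=-5,dy=-8->C; (1,4):dx=-2,dy=-2->C; (1,5):dx=-3,dy=-4->C
  (1,6):dx=-4,dy=-7->C; (1,7):dx=-7,dy=+1->D; (1,8):dx=+1,dy=+4->C; (2,3):dx=-8,dy=+3->D
  (2,4):dx=-5,dy=+9->D; (2,5):dx=-6,dy=+7->D; (2,6):dx=-7,dy=+4->D; (2,7):dx=-10,dy=+12->D
  (2,8):dx=-2,dy=+15->D; (3,4):dx=+3,dy=+6->C; (3,5):dx=+2,dy=+4->C; (3,6):dx=+1,dy=+1->C
  (3,7):dx=-2,dy=+9->D; (3,8):dx=+6,dy=+12->C; (4,5):dx=-1,dy=-2->C; (4,6):dx=-2,dy=-5->C
  (4,7):dx=-5,dy=+3->D; (4,8):dx=+3,dy=+6->C; (5,6):dx=-1,dy=-3->C; (5,7):dx=-4,dy=+5->D
  (5,8):dx=+4,dy=+8->C; (6,7):dx=-3,dy=+8->D; (6,8):dx=+5,dy=+11->C; (7,8):dx=+8,dy=+3->C
Step 2: C = 16, D = 12, total pairs = 28.
Step 3: tau = (C - D)/(n(n-1)/2) = (16 - 12)/28 = 0.142857.
Step 4: Exact two-sided p-value (enumerate n! = 40320 permutations of y under H0): p = 0.719544.
Step 5: alpha = 0.05. fail to reject H0.

tau_b = 0.1429 (C=16, D=12), p = 0.719544, fail to reject H0.


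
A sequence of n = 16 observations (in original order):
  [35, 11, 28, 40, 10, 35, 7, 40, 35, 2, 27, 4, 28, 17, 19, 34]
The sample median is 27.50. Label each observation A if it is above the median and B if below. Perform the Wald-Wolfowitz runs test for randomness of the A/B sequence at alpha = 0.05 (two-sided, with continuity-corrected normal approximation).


Step 1: Compute median = 27.50; label A = above, B = below.
Labels in order: ABAABABAABBBABBA  (n_A = 8, n_B = 8)
Step 2: Count runs R = 11.
Step 3: Under H0 (random ordering), E[R] = 2*n_A*n_B/(n_A+n_B) + 1 = 2*8*8/16 + 1 = 9.0000.
        Var[R] = 2*n_A*n_B*(2*n_A*n_B - n_A - n_B) / ((n_A+n_B)^2 * (n_A+n_B-1)) = 14336/3840 = 3.7333.
        SD[R] = 1.9322.
Step 4: Continuity-corrected z = (R - 0.5 - E[R]) / SD[R] = (11 - 0.5 - 9.0000) / 1.9322 = 0.7763.
Step 5: Two-sided p-value via normal approximation = 2*(1 - Phi(|z|)) = 0.437558.
Step 6: alpha = 0.05. fail to reject H0.

R = 11, z = 0.7763, p = 0.437558, fail to reject H0.


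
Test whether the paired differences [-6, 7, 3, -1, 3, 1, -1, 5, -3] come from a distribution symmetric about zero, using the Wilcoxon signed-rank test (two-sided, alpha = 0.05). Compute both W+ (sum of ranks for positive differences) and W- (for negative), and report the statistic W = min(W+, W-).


Step 1: Drop any zero differences (none here) and take |d_i|.
|d| = [6, 7, 3, 1, 3, 1, 1, 5, 3]
Step 2: Midrank |d_i| (ties get averaged ranks).
ranks: |6|->8, |7|->9, |3|->5, |1|->2, |3|->5, |1|->2, |1|->2, |5|->7, |3|->5
Step 3: Attach original signs; sum ranks with positive sign and with negative sign.
W+ = 9 + 5 + 5 + 2 + 7 = 28
W- = 8 + 2 + 2 + 5 = 17
(Check: W+ + W- = 45 should equal n(n+1)/2 = 45.)
Step 4: Test statistic W = min(W+, W-) = 17.
Step 5: Ties in |d|, so use the tie-corrected normal approximation.
        E[W] = n(n+1)/4 = 9*10/4 = 22.5.
        Tie groups: |d|=1 (t=3), |d|=3 (t=3); sum(t^3 - t) = 48.
        Var[W] = n(n+1)(2n+1)/24 - sum(t^3-t)/48 = 1710/24 - 48/48 = 70.25.
        z = (W - E[W]) / sqrt(Var[W]) = (17 - 22.5) / 8.3815 = -0.6562.
        Two-sided p = 2*Phi(z) = 0.511692.
Step 6: alpha = 0.05. fail to reject H0.

W+ = 28, W- = 17, W = min = 17, p = 0.511692, fail to reject H0.


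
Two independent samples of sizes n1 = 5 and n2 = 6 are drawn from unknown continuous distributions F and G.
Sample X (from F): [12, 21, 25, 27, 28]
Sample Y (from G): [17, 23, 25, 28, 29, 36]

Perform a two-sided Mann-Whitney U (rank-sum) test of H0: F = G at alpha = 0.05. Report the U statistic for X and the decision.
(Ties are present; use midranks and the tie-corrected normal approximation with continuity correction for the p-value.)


Step 1: Combine and sort all 11 observations; assign midranks.
sorted (value, group): (12,X), (17,Y), (21,X), (23,Y), (25,X), (25,Y), (27,X), (28,X), (28,Y), (29,Y), (36,Y)
ranks: 12->1, 17->2, 21->3, 23->4, 25->5.5, 25->5.5, 27->7, 28->8.5, 28->8.5, 29->10, 36->11
Step 2: Rank sum for X: R1 = 1 + 3 + 5.5 + 7 + 8.5 = 25.
Step 3: U_X = R1 - n1(n1+1)/2 = 25 - 5*6/2 = 25 - 15 = 10.
       U_Y = n1*n2 - U_X = 30 - 10 = 20.
Step 4: Ties are present, so use the tie-corrected normal approximation (with continuity correction) for the p-value.
Step 5: p-value = 0.409176; compare to alpha = 0.05. fail to reject H0.

U_X = 10, p = 0.409176, fail to reject H0 at alpha = 0.05.


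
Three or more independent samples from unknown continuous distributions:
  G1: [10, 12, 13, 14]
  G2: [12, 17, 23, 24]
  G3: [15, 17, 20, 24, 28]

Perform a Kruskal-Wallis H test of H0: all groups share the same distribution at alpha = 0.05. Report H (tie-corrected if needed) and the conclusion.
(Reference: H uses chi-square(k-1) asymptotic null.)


Step 1: Combine all N = 13 observations and assign midranks.
sorted (value, group, rank): (10,G1,1), (12,G1,2.5), (12,G2,2.5), (13,G1,4), (14,G1,5), (15,G3,6), (17,G2,7.5), (17,G3,7.5), (20,G3,9), (23,G2,10), (24,G2,11.5), (24,G3,11.5), (28,G3,13)
Step 2: Sum ranks within each group.
R_1 = 12.5 (n_1 = 4)
R_2 = 31.5 (n_2 = 4)
R_3 = 47 (n_3 = 5)
Step 3: H = 12/(N(N+1)) * sum(R_i^2/n_i) - 3(N+1)
     = 12/(13*14) * (12.5^2/4 + 31.5^2/4 + 47^2/5) - 3*14
     = 0.065934 * 728.925 - 42
     = 6.060989.
Step 4: Ties present; correction factor C = 1 - 18/(13^3 - 13) = 0.991758. Corrected H = 6.060989 / 0.991758 = 6.111357.
Step 5: Under H0, H ~ chi^2(2); p-value = 0.047091.
Step 6: alpha = 0.05. reject H0.

H = 6.1114, df = 2, p = 0.047091, reject H0.


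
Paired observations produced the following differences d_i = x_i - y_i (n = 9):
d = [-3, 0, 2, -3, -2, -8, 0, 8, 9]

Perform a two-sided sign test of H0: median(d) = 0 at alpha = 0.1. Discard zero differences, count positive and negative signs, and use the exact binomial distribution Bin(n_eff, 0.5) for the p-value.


Step 1: Discard zero differences. Original n = 9; n_eff = number of nonzero differences = 7.
Nonzero differences (with sign): -3, +2, -3, -2, -8, +8, +9
Step 2: Count signs: positive = 3, negative = 4.
Step 3: Under H0: P(positive) = 0.5, so the number of positives S ~ Bin(7, 0.5).
Step 4: Two-sided exact p-value = sum of Bin(7,0.5) probabilities at or below the observed probability = 1.000000.
Step 5: alpha = 0.1. fail to reject H0.

n_eff = 7, pos = 3, neg = 4, p = 1.000000, fail to reject H0.


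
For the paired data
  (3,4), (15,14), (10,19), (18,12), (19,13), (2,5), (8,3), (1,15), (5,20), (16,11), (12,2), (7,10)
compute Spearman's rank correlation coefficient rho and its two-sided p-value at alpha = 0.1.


Step 1: Rank x and y separately (midranks; no ties here).
rank(x): 3->3, 15->9, 10->7, 18->11, 19->12, 2->2, 8->6, 1->1, 5->4, 16->10, 12->8, 7->5
rank(y): 4->3, 14->9, 19->11, 12->7, 13->8, 5->4, 3->2, 15->10, 20->12, 11->6, 2->1, 10->5
Step 2: d_i = R_x(i) - R_y(i); compute d_i^2.
  (3-3)^2=0, (9-9)^2=0, (7-11)^2=16, (11-7)^2=16, (12-8)^2=16, (2-4)^2=4, (6-2)^2=16, (1-10)^2=81, (4-12)^2=64, (10-6)^2=16, (8-1)^2=49, (5-5)^2=0
sum(d^2) = 278.
Step 3: rho = 1 - 6*278 / (12*(12^2 - 1)) = 1 - 1668/1716 = 0.027972.
Step 4: Under H0, t = rho * sqrt((n-2)/(1-rho^2)) = 0.0885 ~ t(10).
Step 5: Two-sided p-value from the t-distribution with 10 df = 0.931234.
Step 6: alpha = 0.1. fail to reject H0.

rho = 0.0280, p = 0.931234, fail to reject H0 at alpha = 0.1.


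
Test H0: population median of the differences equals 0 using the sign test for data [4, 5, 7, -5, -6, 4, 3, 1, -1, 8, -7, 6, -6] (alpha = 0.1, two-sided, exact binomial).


Step 1: Discard zero differences. Original n = 13; n_eff = number of nonzero differences = 13.
Nonzero differences (with sign): +4, +5, +7, -5, -6, +4, +3, +1, -1, +8, -7, +6, -6
Step 2: Count signs: positive = 8, negative = 5.
Step 3: Under H0: P(positive) = 0.5, so the number of positives S ~ Bin(13, 0.5).
Step 4: Two-sided exact p-value = sum of Bin(13,0.5) probabilities at or below the observed probability = 0.581055.
Step 5: alpha = 0.1. fail to reject H0.

n_eff = 13, pos = 8, neg = 5, p = 0.581055, fail to reject H0.


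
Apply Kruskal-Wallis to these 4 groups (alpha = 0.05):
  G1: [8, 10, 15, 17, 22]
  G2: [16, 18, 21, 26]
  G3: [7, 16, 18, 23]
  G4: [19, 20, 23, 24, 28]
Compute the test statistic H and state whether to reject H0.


Step 1: Combine all N = 18 observations and assign midranks.
sorted (value, group, rank): (7,G3,1), (8,G1,2), (10,G1,3), (15,G1,4), (16,G2,5.5), (16,G3,5.5), (17,G1,7), (18,G2,8.5), (18,G3,8.5), (19,G4,10), (20,G4,11), (21,G2,12), (22,G1,13), (23,G3,14.5), (23,G4,14.5), (24,G4,16), (26,G2,17), (28,G4,18)
Step 2: Sum ranks within each group.
R_1 = 29 (n_1 = 5)
R_2 = 43 (n_2 = 4)
R_3 = 29.5 (n_3 = 4)
R_4 = 69.5 (n_4 = 5)
Step 3: H = 12/(N(N+1)) * sum(R_i^2/n_i) - 3(N+1)
     = 12/(18*19) * (29^2/5 + 43^2/4 + 29.5^2/4 + 69.5^2/5) - 3*19
     = 0.035088 * 1814.06 - 57
     = 6.651316.
Step 4: Ties present; correction factor C = 1 - 18/(18^3 - 18) = 0.996904. Corrected H = 6.651316 / 0.996904 = 6.671972.
Step 5: Under H0, H ~ chi^2(3); p-value = 0.083122.
Step 6: alpha = 0.05. fail to reject H0.

H = 6.6720, df = 3, p = 0.083122, fail to reject H0.


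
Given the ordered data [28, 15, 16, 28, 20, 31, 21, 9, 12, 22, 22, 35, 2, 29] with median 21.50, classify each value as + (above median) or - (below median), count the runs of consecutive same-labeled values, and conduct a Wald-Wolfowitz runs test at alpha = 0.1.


Step 1: Compute median = 21.50; label A = above, B = below.
Labels in order: ABBABABBBAAABA  (n_A = 7, n_B = 7)
Step 2: Count runs R = 9.
Step 3: Under H0 (random ordering), E[R] = 2*n_A*n_B/(n_A+n_B) + 1 = 2*7*7/14 + 1 = 8.0000.
        Var[R] = 2*n_A*n_B*(2*n_A*n_B - n_A - n_B) / ((n_A+n_B)^2 * (n_A+n_B-1)) = 8232/2548 = 3.2308.
        SD[R] = 1.7974.
Step 4: Continuity-corrected z = (R - 0.5 - E[R]) / SD[R] = (9 - 0.5 - 8.0000) / 1.7974 = 0.2782.
Step 5: Two-sided p-value via normal approximation = 2*(1 - Phi(|z|)) = 0.780879.
Step 6: alpha = 0.1. fail to reject H0.

R = 9, z = 0.2782, p = 0.780879, fail to reject H0.


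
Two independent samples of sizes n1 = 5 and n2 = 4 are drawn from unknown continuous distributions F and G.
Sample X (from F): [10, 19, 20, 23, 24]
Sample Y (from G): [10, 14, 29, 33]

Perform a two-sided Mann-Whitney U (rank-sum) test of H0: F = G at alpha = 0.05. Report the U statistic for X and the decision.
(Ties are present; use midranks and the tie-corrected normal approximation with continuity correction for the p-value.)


Step 1: Combine and sort all 9 observations; assign midranks.
sorted (value, group): (10,X), (10,Y), (14,Y), (19,X), (20,X), (23,X), (24,X), (29,Y), (33,Y)
ranks: 10->1.5, 10->1.5, 14->3, 19->4, 20->5, 23->6, 24->7, 29->8, 33->9
Step 2: Rank sum for X: R1 = 1.5 + 4 + 5 + 6 + 7 = 23.5.
Step 3: U_X = R1 - n1(n1+1)/2 = 23.5 - 5*6/2 = 23.5 - 15 = 8.5.
       U_Y = n1*n2 - U_X = 20 - 8.5 = 11.5.
Step 4: Ties are present, so use the tie-corrected normal approximation (with continuity correction) for the p-value.
Step 5: p-value = 0.805701; compare to alpha = 0.05. fail to reject H0.

U_X = 8.5, p = 0.805701, fail to reject H0 at alpha = 0.05.


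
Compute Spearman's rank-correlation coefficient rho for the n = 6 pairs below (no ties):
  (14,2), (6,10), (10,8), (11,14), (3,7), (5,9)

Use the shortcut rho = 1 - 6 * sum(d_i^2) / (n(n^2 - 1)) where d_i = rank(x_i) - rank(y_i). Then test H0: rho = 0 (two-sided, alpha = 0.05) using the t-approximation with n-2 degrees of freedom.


Step 1: Rank x and y separately (midranks; no ties here).
rank(x): 14->6, 6->3, 10->4, 11->5, 3->1, 5->2
rank(y): 2->1, 10->5, 8->3, 14->6, 7->2, 9->4
Step 2: d_i = R_x(i) - R_y(i); compute d_i^2.
  (6-1)^2=25, (3-5)^2=4, (4-3)^2=1, (5-6)^2=1, (1-2)^2=1, (2-4)^2=4
sum(d^2) = 36.
Step 3: rho = 1 - 6*36 / (6*(6^2 - 1)) = 1 - 216/210 = -0.028571.
Step 4: Under H0, t = rho * sqrt((n-2)/(1-rho^2)) = -0.0572 ~ t(4).
Step 5: Two-sided p-value from the t-distribution with 4 df = 0.957155.
Step 6: alpha = 0.05. fail to reject H0.

rho = -0.0286, p = 0.957155, fail to reject H0 at alpha = 0.05.


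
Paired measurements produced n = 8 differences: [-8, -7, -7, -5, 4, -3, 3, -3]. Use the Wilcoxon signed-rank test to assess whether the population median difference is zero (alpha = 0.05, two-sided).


Step 1: Drop any zero differences (none here) and take |d_i|.
|d| = [8, 7, 7, 5, 4, 3, 3, 3]
Step 2: Midrank |d_i| (ties get averaged ranks).
ranks: |8|->8, |7|->6.5, |7|->6.5, |5|->5, |4|->4, |3|->2, |3|->2, |3|->2
Step 3: Attach original signs; sum ranks with positive sign and with negative sign.
W+ = 4 + 2 = 6
W- = 8 + 6.5 + 6.5 + 5 + 2 + 2 = 30
(Check: W+ + W- = 36 should equal n(n+1)/2 = 36.)
Step 4: Test statistic W = min(W+, W-) = 6.
Step 5: Ties in |d|, so use the tie-corrected normal approximation.
        E[W] = n(n+1)/4 = 8*9/4 = 18.
        Tie groups: |d|=3 (t=3), |d|=7 (t=2); sum(t^3 - t) = 30.
        Var[W] = n(n+1)(2n+1)/24 - sum(t^3-t)/48 = 1224/24 - 30/48 = 50.375.
        z = (W - E[W]) / sqrt(Var[W]) = (6 - 18) / 7.0975 = -1.6907.
        Two-sided p = 2*Phi(z) = 0.090889.
Step 6: alpha = 0.05. fail to reject H0.

W+ = 6, W- = 30, W = min = 6, p = 0.090889, fail to reject H0.


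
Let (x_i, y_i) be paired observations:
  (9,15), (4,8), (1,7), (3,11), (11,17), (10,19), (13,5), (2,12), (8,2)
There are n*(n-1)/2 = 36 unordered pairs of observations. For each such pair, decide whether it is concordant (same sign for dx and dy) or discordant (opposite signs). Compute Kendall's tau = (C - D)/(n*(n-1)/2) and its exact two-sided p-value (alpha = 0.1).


Step 1: Enumerate the 36 unordered pairs (i,j) with i<j and classify each by sign(x_j-x_i) * sign(y_j-y_i).
  (1,2):dx=-5,dy=-7->C; (1,3):dx=-8,dy=-8->C; (1,4):dx=-6,dy=-4->C; (1,5):dx=+2,dy=+2->C
  (1,6):dx=+1,dy=+4->C; (1,7):dx=+4,dy=-10->D; (1,8):dx=-7,dy=-3->C; (1,9):dx=-1,dy=-13->C
  (2,3):dx=-3,dy=-1->C; (2,4):dx=-1,dy=+3->D; (2,5):dx=+7,dy=+9->C; (2,6):dx=+6,dy=+11->C
  (2,7):dx=+9,dy=-3->D; (2,8):dx=-2,dy=+4->D; (2,9):dx=+4,dy=-6->D; (3,4):dx=+2,dy=+4->C
  (3,5):dx=+10,dy=+10->C; (3,6):dx=+9,dy=+12->C; (3,7):dx=+12,dy=-2->D; (3,8):dx=+1,dy=+5->C
  (3,9):dx=+7,dy=-5->D; (4,5):dx=+8,dy=+6->C; (4,6):dx=+7,dy=+8->C; (4,7):dx=+10,dy=-6->D
  (4,8):dx=-1,dy=+1->D; (4,9):dx=+5,dy=-9->D; (5,6):dx=-1,dy=+2->D; (5,7):dx=+2,dy=-12->D
  (5,8):dx=-9,dy=-5->C; (5,9):dx=-3,dy=-15->C; (6,7):dx=+3,dy=-14->D; (6,8):dx=-8,dy=-7->C
  (6,9):dx=-2,dy=-17->C; (7,8):dx=-11,dy=+7->D; (7,9):dx=-5,dy=-3->C; (8,9):dx=+6,dy=-10->D
Step 2: C = 21, D = 15, total pairs = 36.
Step 3: tau = (C - D)/(n(n-1)/2) = (21 - 15)/36 = 0.166667.
Step 4: Exact two-sided p-value (enumerate n! = 362880 permutations of y under H0): p = 0.612202.
Step 5: alpha = 0.1. fail to reject H0.

tau_b = 0.1667 (C=21, D=15), p = 0.612202, fail to reject H0.


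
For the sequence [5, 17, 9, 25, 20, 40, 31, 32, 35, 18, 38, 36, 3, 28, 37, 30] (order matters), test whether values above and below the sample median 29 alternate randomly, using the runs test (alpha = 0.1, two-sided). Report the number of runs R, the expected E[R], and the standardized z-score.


Step 1: Compute median = 29; label A = above, B = below.
Labels in order: BBBBBAAAABAABBAA  (n_A = 8, n_B = 8)
Step 2: Count runs R = 6.
Step 3: Under H0 (random ordering), E[R] = 2*n_A*n_B/(n_A+n_B) + 1 = 2*8*8/16 + 1 = 9.0000.
        Var[R] = 2*n_A*n_B*(2*n_A*n_B - n_A - n_B) / ((n_A+n_B)^2 * (n_A+n_B-1)) = 14336/3840 = 3.7333.
        SD[R] = 1.9322.
Step 4: Continuity-corrected z = (R + 0.5 - E[R]) / SD[R] = (6 + 0.5 - 9.0000) / 1.9322 = -1.2939.
Step 5: Two-sided p-value via normal approximation = 2*(1 - Phi(|z|)) = 0.195709.
Step 6: alpha = 0.1. fail to reject H0.

R = 6, z = -1.2939, p = 0.195709, fail to reject H0.


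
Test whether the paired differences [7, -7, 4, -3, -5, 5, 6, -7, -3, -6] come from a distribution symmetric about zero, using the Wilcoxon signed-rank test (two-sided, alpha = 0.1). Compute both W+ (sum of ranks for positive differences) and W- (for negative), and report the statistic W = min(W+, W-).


Step 1: Drop any zero differences (none here) and take |d_i|.
|d| = [7, 7, 4, 3, 5, 5, 6, 7, 3, 6]
Step 2: Midrank |d_i| (ties get averaged ranks).
ranks: |7|->9, |7|->9, |4|->3, |3|->1.5, |5|->4.5, |5|->4.5, |6|->6.5, |7|->9, |3|->1.5, |6|->6.5
Step 3: Attach original signs; sum ranks with positive sign and with negative sign.
W+ = 9 + 3 + 4.5 + 6.5 = 23
W- = 9 + 1.5 + 4.5 + 9 + 1.5 + 6.5 = 32
(Check: W+ + W- = 55 should equal n(n+1)/2 = 55.)
Step 4: Test statistic W = min(W+, W-) = 23.
Step 5: Ties in |d|, so use the tie-corrected normal approximation.
        E[W] = n(n+1)/4 = 10*11/4 = 27.5.
        Tie groups: |d|=3 (t=2), |d|=5 (t=2), |d|=6 (t=2), |d|=7 (t=3); sum(t^3 - t) = 42.
        Var[W] = n(n+1)(2n+1)/24 - sum(t^3-t)/48 = 2310/24 - 42/48 = 95.375.
        z = (W - E[W]) / sqrt(Var[W]) = (23 - 27.5) / 9.7660 = -0.4608.
        Two-sided p = 2*Phi(z) = 0.644955.
Step 6: alpha = 0.1. fail to reject H0.

W+ = 23, W- = 32, W = min = 23, p = 0.644955, fail to reject H0.


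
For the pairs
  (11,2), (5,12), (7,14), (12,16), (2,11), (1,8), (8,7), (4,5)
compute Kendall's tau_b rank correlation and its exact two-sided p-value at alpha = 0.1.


Step 1: Enumerate the 28 unordered pairs (i,j) with i<j and classify each by sign(x_j-x_i) * sign(y_j-y_i).
  (1,2):dx=-6,dy=+10->D; (1,3):dx=-4,dy=+12->D; (1,4):dx=+1,dy=+14->C; (1,5):dx=-9,dy=+9->D
  (1,6):dx=-10,dy=+6->D; (1,7):dx=-3,dy=+5->D; (1,8):dx=-7,dy=+3->D; (2,3):dx=+2,dy=+2->C
  (2,4):dx=+7,dy=+4->C; (2,5):dx=-3,dy=-1->C; (2,6):dx=-4,dy=-4->C; (2,7):dx=+3,dy=-5->D
  (2,8):dx=-1,dy=-7->C; (3,4):dx=+5,dy=+2->C; (3,5):dx=-5,dy=-3->C; (3,6):dx=-6,dy=-6->C
  (3,7):dx=+1,dy=-7->D; (3,8):dx=-3,dy=-9->C; (4,5):dx=-10,dy=-5->C; (4,6):dx=-11,dy=-8->C
  (4,7):dx=-4,dy=-9->C; (4,8):dx=-8,dy=-11->C; (5,6):dx=-1,dy=-3->C; (5,7):dx=+6,dy=-4->D
  (5,8):dx=+2,dy=-6->D; (6,7):dx=+7,dy=-1->D; (6,8):dx=+3,dy=-3->D; (7,8):dx=-4,dy=-2->C
Step 2: C = 16, D = 12, total pairs = 28.
Step 3: tau = (C - D)/(n(n-1)/2) = (16 - 12)/28 = 0.142857.
Step 4: Exact two-sided p-value (enumerate n! = 40320 permutations of y under H0): p = 0.719544.
Step 5: alpha = 0.1. fail to reject H0.

tau_b = 0.1429 (C=16, D=12), p = 0.719544, fail to reject H0.


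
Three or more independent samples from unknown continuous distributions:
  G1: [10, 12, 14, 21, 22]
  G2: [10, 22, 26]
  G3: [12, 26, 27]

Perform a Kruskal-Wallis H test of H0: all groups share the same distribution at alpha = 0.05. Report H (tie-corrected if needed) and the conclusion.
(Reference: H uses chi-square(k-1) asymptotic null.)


Step 1: Combine all N = 11 observations and assign midranks.
sorted (value, group, rank): (10,G1,1.5), (10,G2,1.5), (12,G1,3.5), (12,G3,3.5), (14,G1,5), (21,G1,6), (22,G1,7.5), (22,G2,7.5), (26,G2,9.5), (26,G3,9.5), (27,G3,11)
Step 2: Sum ranks within each group.
R_1 = 23.5 (n_1 = 5)
R_2 = 18.5 (n_2 = 3)
R_3 = 24 (n_3 = 3)
Step 3: H = 12/(N(N+1)) * sum(R_i^2/n_i) - 3(N+1)
     = 12/(11*12) * (23.5^2/5 + 18.5^2/3 + 24^2/3) - 3*12
     = 0.090909 * 416.533 - 36
     = 1.866667.
Step 4: Ties present; correction factor C = 1 - 24/(11^3 - 11) = 0.981818. Corrected H = 1.866667 / 0.981818 = 1.901235.
Step 5: Under H0, H ~ chi^2(2); p-value = 0.386502.
Step 6: alpha = 0.05. fail to reject H0.

H = 1.9012, df = 2, p = 0.386502, fail to reject H0.


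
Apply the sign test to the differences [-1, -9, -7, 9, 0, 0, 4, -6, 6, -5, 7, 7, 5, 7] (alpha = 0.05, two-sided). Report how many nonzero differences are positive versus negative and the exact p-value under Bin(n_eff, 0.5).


Step 1: Discard zero differences. Original n = 14; n_eff = number of nonzero differences = 12.
Nonzero differences (with sign): -1, -9, -7, +9, +4, -6, +6, -5, +7, +7, +5, +7
Step 2: Count signs: positive = 7, negative = 5.
Step 3: Under H0: P(positive) = 0.5, so the number of positives S ~ Bin(12, 0.5).
Step 4: Two-sided exact p-value = sum of Bin(12,0.5) probabilities at or below the observed probability = 0.774414.
Step 5: alpha = 0.05. fail to reject H0.

n_eff = 12, pos = 7, neg = 5, p = 0.774414, fail to reject H0.


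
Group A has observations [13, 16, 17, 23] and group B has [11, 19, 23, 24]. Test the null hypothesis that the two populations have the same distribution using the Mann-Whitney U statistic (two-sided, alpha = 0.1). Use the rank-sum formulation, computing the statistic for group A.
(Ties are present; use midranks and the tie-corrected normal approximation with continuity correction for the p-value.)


Step 1: Combine and sort all 8 observations; assign midranks.
sorted (value, group): (11,Y), (13,X), (16,X), (17,X), (19,Y), (23,X), (23,Y), (24,Y)
ranks: 11->1, 13->2, 16->3, 17->4, 19->5, 23->6.5, 23->6.5, 24->8
Step 2: Rank sum for X: R1 = 2 + 3 + 4 + 6.5 = 15.5.
Step 3: U_X = R1 - n1(n1+1)/2 = 15.5 - 4*5/2 = 15.5 - 10 = 5.5.
       U_Y = n1*n2 - U_X = 16 - 5.5 = 10.5.
Step 4: Ties are present, so use the tie-corrected normal approximation (with continuity correction) for the p-value.
Step 5: p-value = 0.561363; compare to alpha = 0.1. fail to reject H0.

U_X = 5.5, p = 0.561363, fail to reject H0 at alpha = 0.1.


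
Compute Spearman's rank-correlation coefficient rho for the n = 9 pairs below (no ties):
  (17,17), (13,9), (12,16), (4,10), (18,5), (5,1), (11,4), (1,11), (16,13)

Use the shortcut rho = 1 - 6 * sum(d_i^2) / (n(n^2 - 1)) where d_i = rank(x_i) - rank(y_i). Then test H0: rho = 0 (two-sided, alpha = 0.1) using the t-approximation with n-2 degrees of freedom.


Step 1: Rank x and y separately (midranks; no ties here).
rank(x): 17->8, 13->6, 12->5, 4->2, 18->9, 5->3, 11->4, 1->1, 16->7
rank(y): 17->9, 9->4, 16->8, 10->5, 5->3, 1->1, 4->2, 11->6, 13->7
Step 2: d_i = R_x(i) - R_y(i); compute d_i^2.
  (8-9)^2=1, (6-4)^2=4, (5-8)^2=9, (2-5)^2=9, (9-3)^2=36, (3-1)^2=4, (4-2)^2=4, (1-6)^2=25, (7-7)^2=0
sum(d^2) = 92.
Step 3: rho = 1 - 6*92 / (9*(9^2 - 1)) = 1 - 552/720 = 0.233333.
Step 4: Under H0, t = rho * sqrt((n-2)/(1-rho^2)) = 0.6349 ~ t(7).
Step 5: Two-sided p-value from the t-distribution with 7 df = 0.545699.
Step 6: alpha = 0.1. fail to reject H0.

rho = 0.2333, p = 0.545699, fail to reject H0 at alpha = 0.1.


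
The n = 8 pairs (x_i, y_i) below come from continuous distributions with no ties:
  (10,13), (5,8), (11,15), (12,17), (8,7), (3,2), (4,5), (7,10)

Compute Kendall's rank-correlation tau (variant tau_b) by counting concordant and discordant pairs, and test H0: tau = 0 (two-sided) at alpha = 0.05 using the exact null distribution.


Step 1: Enumerate the 28 unordered pairs (i,j) with i<j and classify each by sign(x_j-x_i) * sign(y_j-y_i).
  (1,2):dx=-5,dy=-5->C; (1,3):dx=+1,dy=+2->C; (1,4):dx=+2,dy=+4->C; (1,5):dx=-2,dy=-6->C
  (1,6):dx=-7,dy=-11->C; (1,7):dx=-6,dy=-8->C; (1,8):dx=-3,dy=-3->C; (2,3):dx=+6,dy=+7->C
  (2,4):dx=+7,dy=+9->C; (2,5):dx=+3,dy=-1->D; (2,6):dx=-2,dy=-6->C; (2,7):dx=-1,dy=-3->C
  (2,8):dx=+2,dy=+2->C; (3,4):dx=+1,dy=+2->C; (3,5):dx=-3,dy=-8->C; (3,6):dx=-8,dy=-13->C
  (3,7):dx=-7,dy=-10->C; (3,8):dx=-4,dy=-5->C; (4,5):dx=-4,dy=-10->C; (4,6):dx=-9,dy=-15->C
  (4,7):dx=-8,dy=-12->C; (4,8):dx=-5,dy=-7->C; (5,6):dx=-5,dy=-5->C; (5,7):dx=-4,dy=-2->C
  (5,8):dx=-1,dy=+3->D; (6,7):dx=+1,dy=+3->C; (6,8):dx=+4,dy=+8->C; (7,8):dx=+3,dy=+5->C
Step 2: C = 26, D = 2, total pairs = 28.
Step 3: tau = (C - D)/(n(n-1)/2) = (26 - 2)/28 = 0.857143.
Step 4: Exact two-sided p-value (enumerate n! = 40320 permutations of y under H0): p = 0.001736.
Step 5: alpha = 0.05. reject H0.

tau_b = 0.8571 (C=26, D=2), p = 0.001736, reject H0.


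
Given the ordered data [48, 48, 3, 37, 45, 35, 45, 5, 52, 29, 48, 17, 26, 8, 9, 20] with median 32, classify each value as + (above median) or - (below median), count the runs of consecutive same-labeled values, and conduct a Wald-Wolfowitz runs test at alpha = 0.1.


Step 1: Compute median = 32; label A = above, B = below.
Labels in order: AABAAAABABABBBBB  (n_A = 8, n_B = 8)
Step 2: Count runs R = 8.
Step 3: Under H0 (random ordering), E[R] = 2*n_A*n_B/(n_A+n_B) + 1 = 2*8*8/16 + 1 = 9.0000.
        Var[R] = 2*n_A*n_B*(2*n_A*n_B - n_A - n_B) / ((n_A+n_B)^2 * (n_A+n_B-1)) = 14336/3840 = 3.7333.
        SD[R] = 1.9322.
Step 4: Continuity-corrected z = (R + 0.5 - E[R]) / SD[R] = (8 + 0.5 - 9.0000) / 1.9322 = -0.2588.
Step 5: Two-sided p-value via normal approximation = 2*(1 - Phi(|z|)) = 0.795809.
Step 6: alpha = 0.1. fail to reject H0.

R = 8, z = -0.2588, p = 0.795809, fail to reject H0.


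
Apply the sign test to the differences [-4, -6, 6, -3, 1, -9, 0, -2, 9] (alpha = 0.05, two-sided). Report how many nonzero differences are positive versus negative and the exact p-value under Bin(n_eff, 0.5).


Step 1: Discard zero differences. Original n = 9; n_eff = number of nonzero differences = 8.
Nonzero differences (with sign): -4, -6, +6, -3, +1, -9, -2, +9
Step 2: Count signs: positive = 3, negative = 5.
Step 3: Under H0: P(positive) = 0.5, so the number of positives S ~ Bin(8, 0.5).
Step 4: Two-sided exact p-value = sum of Bin(8,0.5) probabilities at or below the observed probability = 0.726562.
Step 5: alpha = 0.05. fail to reject H0.

n_eff = 8, pos = 3, neg = 5, p = 0.726562, fail to reject H0.


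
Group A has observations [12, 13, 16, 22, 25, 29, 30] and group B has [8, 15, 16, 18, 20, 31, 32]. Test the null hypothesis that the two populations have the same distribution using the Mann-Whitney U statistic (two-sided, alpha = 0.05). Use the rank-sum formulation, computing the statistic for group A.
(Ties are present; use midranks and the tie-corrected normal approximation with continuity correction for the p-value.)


Step 1: Combine and sort all 14 observations; assign midranks.
sorted (value, group): (8,Y), (12,X), (13,X), (15,Y), (16,X), (16,Y), (18,Y), (20,Y), (22,X), (25,X), (29,X), (30,X), (31,Y), (32,Y)
ranks: 8->1, 12->2, 13->3, 15->4, 16->5.5, 16->5.5, 18->7, 20->8, 22->9, 25->10, 29->11, 30->12, 31->13, 32->14
Step 2: Rank sum for X: R1 = 2 + 3 + 5.5 + 9 + 10 + 11 + 12 = 52.5.
Step 3: U_X = R1 - n1(n1+1)/2 = 52.5 - 7*8/2 = 52.5 - 28 = 24.5.
       U_Y = n1*n2 - U_X = 49 - 24.5 = 24.5.
Step 4: Ties are present, so use the tie-corrected normal approximation (with continuity correction) for the p-value.
Step 5: p-value = 1.000000; compare to alpha = 0.05. fail to reject H0.

U_X = 24.5, p = 1.000000, fail to reject H0 at alpha = 0.05.


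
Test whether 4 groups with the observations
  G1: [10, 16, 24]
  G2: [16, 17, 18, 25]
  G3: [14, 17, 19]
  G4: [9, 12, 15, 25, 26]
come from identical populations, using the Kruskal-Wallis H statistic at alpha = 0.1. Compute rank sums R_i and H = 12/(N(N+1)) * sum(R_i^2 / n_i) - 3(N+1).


Step 1: Combine all N = 15 observations and assign midranks.
sorted (value, group, rank): (9,G4,1), (10,G1,2), (12,G4,3), (14,G3,4), (15,G4,5), (16,G1,6.5), (16,G2,6.5), (17,G2,8.5), (17,G3,8.5), (18,G2,10), (19,G3,11), (24,G1,12), (25,G2,13.5), (25,G4,13.5), (26,G4,15)
Step 2: Sum ranks within each group.
R_1 = 20.5 (n_1 = 3)
R_2 = 38.5 (n_2 = 4)
R_3 = 23.5 (n_3 = 3)
R_4 = 37.5 (n_4 = 5)
Step 3: H = 12/(N(N+1)) * sum(R_i^2/n_i) - 3(N+1)
     = 12/(15*16) * (20.5^2/3 + 38.5^2/4 + 23.5^2/3 + 37.5^2/5) - 3*16
     = 0.050000 * 975.979 - 48
     = 0.798958.
Step 4: Ties present; correction factor C = 1 - 18/(15^3 - 15) = 0.994643. Corrected H = 0.798958 / 0.994643 = 0.803262.
Step 5: Under H0, H ~ chi^2(3); p-value = 0.848687.
Step 6: alpha = 0.1. fail to reject H0.

H = 0.8033, df = 3, p = 0.848687, fail to reject H0.


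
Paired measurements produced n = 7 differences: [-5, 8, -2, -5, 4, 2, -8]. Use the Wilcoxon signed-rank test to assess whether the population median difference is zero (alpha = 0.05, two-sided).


Step 1: Drop any zero differences (none here) and take |d_i|.
|d| = [5, 8, 2, 5, 4, 2, 8]
Step 2: Midrank |d_i| (ties get averaged ranks).
ranks: |5|->4.5, |8|->6.5, |2|->1.5, |5|->4.5, |4|->3, |2|->1.5, |8|->6.5
Step 3: Attach original signs; sum ranks with positive sign and with negative sign.
W+ = 6.5 + 3 + 1.5 = 11
W- = 4.5 + 1.5 + 4.5 + 6.5 = 17
(Check: W+ + W- = 28 should equal n(n+1)/2 = 28.)
Step 4: Test statistic W = min(W+, W-) = 11.
Step 5: Ties in |d|, so use the tie-corrected normal approximation.
        E[W] = n(n+1)/4 = 7*8/4 = 14.
        Tie groups: |d|=2 (t=2), |d|=5 (t=2), |d|=8 (t=2); sum(t^3 - t) = 18.
        Var[W] = n(n+1)(2n+1)/24 - sum(t^3-t)/48 = 840/24 - 18/48 = 34.625.
        z = (W - E[W]) / sqrt(Var[W]) = (11 - 14) / 5.8843 = -0.5098.
        Two-sided p = 2*Phi(z) = 0.610170.
Step 6: alpha = 0.05. fail to reject H0.

W+ = 11, W- = 17, W = min = 11, p = 0.610170, fail to reject H0.


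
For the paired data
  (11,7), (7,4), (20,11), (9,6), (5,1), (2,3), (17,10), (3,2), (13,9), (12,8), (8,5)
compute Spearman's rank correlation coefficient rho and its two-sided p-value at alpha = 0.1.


Step 1: Rank x and y separately (midranks; no ties here).
rank(x): 11->7, 7->4, 20->11, 9->6, 5->3, 2->1, 17->10, 3->2, 13->9, 12->8, 8->5
rank(y): 7->7, 4->4, 11->11, 6->6, 1->1, 3->3, 10->10, 2->2, 9->9, 8->8, 5->5
Step 2: d_i = R_x(i) - R_y(i); compute d_i^2.
  (7-7)^2=0, (4-4)^2=0, (11-11)^2=0, (6-6)^2=0, (3-1)^2=4, (1-3)^2=4, (10-10)^2=0, (2-2)^2=0, (9-9)^2=0, (8-8)^2=0, (5-5)^2=0
sum(d^2) = 8.
Step 3: rho = 1 - 6*8 / (11*(11^2 - 1)) = 1 - 48/1320 = 0.963636.
Step 4: Under H0, t = rho * sqrt((n-2)/(1-rho^2)) = 10.8186 ~ t(9).
Step 5: Two-sided p-value from the t-distribution with 9 df = 0.000002.
Step 6: alpha = 0.1. reject H0.

rho = 0.9636, p = 0.000002, reject H0 at alpha = 0.1.


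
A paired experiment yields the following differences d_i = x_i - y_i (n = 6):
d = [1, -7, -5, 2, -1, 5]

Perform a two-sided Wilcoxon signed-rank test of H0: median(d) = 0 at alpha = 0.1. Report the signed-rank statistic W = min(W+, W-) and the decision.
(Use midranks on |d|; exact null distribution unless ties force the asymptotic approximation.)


Step 1: Drop any zero differences (none here) and take |d_i|.
|d| = [1, 7, 5, 2, 1, 5]
Step 2: Midrank |d_i| (ties get averaged ranks).
ranks: |1|->1.5, |7|->6, |5|->4.5, |2|->3, |1|->1.5, |5|->4.5
Step 3: Attach original signs; sum ranks with positive sign and with negative sign.
W+ = 1.5 + 3 + 4.5 = 9
W- = 6 + 4.5 + 1.5 = 12
(Check: W+ + W- = 21 should equal n(n+1)/2 = 21.)
Step 4: Test statistic W = min(W+, W-) = 9.
Step 5: Ties in |d|, so use the tie-corrected normal approximation.
        E[W] = n(n+1)/4 = 6*7/4 = 10.5.
        Tie groups: |d|=1 (t=2), |d|=5 (t=2); sum(t^3 - t) = 12.
        Var[W] = n(n+1)(2n+1)/24 - sum(t^3-t)/48 = 546/24 - 12/48 = 22.5.
        z = (W - E[W]) / sqrt(Var[W]) = (9 - 10.5) / 4.7434 = -0.3162.
        Two-sided p = 2*Phi(z) = 0.751830.
Step 6: alpha = 0.1. fail to reject H0.

W+ = 9, W- = 12, W = min = 9, p = 0.751830, fail to reject H0.


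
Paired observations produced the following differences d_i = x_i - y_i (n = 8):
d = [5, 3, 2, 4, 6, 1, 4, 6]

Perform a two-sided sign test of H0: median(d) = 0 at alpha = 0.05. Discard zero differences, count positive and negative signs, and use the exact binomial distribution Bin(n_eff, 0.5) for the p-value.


Step 1: Discard zero differences. Original n = 8; n_eff = number of nonzero differences = 8.
Nonzero differences (with sign): +5, +3, +2, +4, +6, +1, +4, +6
Step 2: Count signs: positive = 8, negative = 0.
Step 3: Under H0: P(positive) = 0.5, so the number of positives S ~ Bin(8, 0.5).
Step 4: Two-sided exact p-value = sum of Bin(8,0.5) probabilities at or below the observed probability = 0.007812.
Step 5: alpha = 0.05. reject H0.

n_eff = 8, pos = 8, neg = 0, p = 0.007812, reject H0.


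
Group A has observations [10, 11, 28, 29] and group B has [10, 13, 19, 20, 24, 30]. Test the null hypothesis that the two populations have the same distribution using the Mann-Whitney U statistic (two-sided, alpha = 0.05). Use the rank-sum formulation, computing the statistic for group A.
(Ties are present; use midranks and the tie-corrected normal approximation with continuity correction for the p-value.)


Step 1: Combine and sort all 10 observations; assign midranks.
sorted (value, group): (10,X), (10,Y), (11,X), (13,Y), (19,Y), (20,Y), (24,Y), (28,X), (29,X), (30,Y)
ranks: 10->1.5, 10->1.5, 11->3, 13->4, 19->5, 20->6, 24->7, 28->8, 29->9, 30->10
Step 2: Rank sum for X: R1 = 1.5 + 3 + 8 + 9 = 21.5.
Step 3: U_X = R1 - n1(n1+1)/2 = 21.5 - 4*5/2 = 21.5 - 10 = 11.5.
       U_Y = n1*n2 - U_X = 24 - 11.5 = 12.5.
Step 4: Ties are present, so use the tie-corrected normal approximation (with continuity correction) for the p-value.
Step 5: p-value = 1.000000; compare to alpha = 0.05. fail to reject H0.

U_X = 11.5, p = 1.000000, fail to reject H0 at alpha = 0.05.


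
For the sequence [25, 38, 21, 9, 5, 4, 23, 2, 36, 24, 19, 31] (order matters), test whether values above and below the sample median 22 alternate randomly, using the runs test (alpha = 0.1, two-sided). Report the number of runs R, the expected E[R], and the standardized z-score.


Step 1: Compute median = 22; label A = above, B = below.
Labels in order: AABBBBABAABA  (n_A = 6, n_B = 6)
Step 2: Count runs R = 7.
Step 3: Under H0 (random ordering), E[R] = 2*n_A*n_B/(n_A+n_B) + 1 = 2*6*6/12 + 1 = 7.0000.
        Var[R] = 2*n_A*n_B*(2*n_A*n_B - n_A - n_B) / ((n_A+n_B)^2 * (n_A+n_B-1)) = 4320/1584 = 2.7273.
        SD[R] = 1.6514.
Step 4: R = E[R], so z = 0 with no continuity correction.
Step 5: Two-sided p-value via normal approximation = 2*(1 - Phi(|z|)) = 1.000000.
Step 6: alpha = 0.1. fail to reject H0.

R = 7, z = 0.0000, p = 1.000000, fail to reject H0.


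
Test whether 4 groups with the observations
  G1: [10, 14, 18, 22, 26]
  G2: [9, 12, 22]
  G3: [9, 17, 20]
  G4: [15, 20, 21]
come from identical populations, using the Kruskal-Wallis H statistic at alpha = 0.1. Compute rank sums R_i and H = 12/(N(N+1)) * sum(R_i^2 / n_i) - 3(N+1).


Step 1: Combine all N = 14 observations and assign midranks.
sorted (value, group, rank): (9,G2,1.5), (9,G3,1.5), (10,G1,3), (12,G2,4), (14,G1,5), (15,G4,6), (17,G3,7), (18,G1,8), (20,G3,9.5), (20,G4,9.5), (21,G4,11), (22,G1,12.5), (22,G2,12.5), (26,G1,14)
Step 2: Sum ranks within each group.
R_1 = 42.5 (n_1 = 5)
R_2 = 18 (n_2 = 3)
R_3 = 18 (n_3 = 3)
R_4 = 26.5 (n_4 = 3)
Step 3: H = 12/(N(N+1)) * sum(R_i^2/n_i) - 3(N+1)
     = 12/(14*15) * (42.5^2/5 + 18^2/3 + 18^2/3 + 26.5^2/3) - 3*15
     = 0.057143 * 811.333 - 45
     = 1.361905.
Step 4: Ties present; correction factor C = 1 - 18/(14^3 - 14) = 0.993407. Corrected H = 1.361905 / 0.993407 = 1.370944.
Step 5: Under H0, H ~ chi^2(3); p-value = 0.712360.
Step 6: alpha = 0.1. fail to reject H0.

H = 1.3709, df = 3, p = 0.712360, fail to reject H0.


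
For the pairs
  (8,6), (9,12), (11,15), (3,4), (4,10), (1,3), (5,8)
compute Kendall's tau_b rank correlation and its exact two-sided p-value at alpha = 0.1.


Step 1: Enumerate the 21 unordered pairs (i,j) with i<j and classify each by sign(x_j-x_i) * sign(y_j-y_i).
  (1,2):dx=+1,dy=+6->C; (1,3):dx=+3,dy=+9->C; (1,4):dx=-5,dy=-2->C; (1,5):dx=-4,dy=+4->D
  (1,6):dx=-7,dy=-3->C; (1,7):dx=-3,dy=+2->D; (2,3):dx=+2,dy=+3->C; (2,4):dx=-6,dy=-8->C
  (2,5):dx=-5,dy=-2->C; (2,6):dx=-8,dy=-9->C; (2,7):dx=-4,dy=-4->C; (3,4):dx=-8,dy=-11->C
  (3,5):dx=-7,dy=-5->C; (3,6):dx=-10,dy=-12->C; (3,7):dx=-6,dy=-7->C; (4,5):dx=+1,dy=+6->C
  (4,6):dx=-2,dy=-1->C; (4,7):dx=+2,dy=+4->C; (5,6):dx=-3,dy=-7->C; (5,7):dx=+1,dy=-2->D
  (6,7):dx=+4,dy=+5->C
Step 2: C = 18, D = 3, total pairs = 21.
Step 3: tau = (C - D)/(n(n-1)/2) = (18 - 3)/21 = 0.714286.
Step 4: Exact two-sided p-value (enumerate n! = 5040 permutations of y under H0): p = 0.030159.
Step 5: alpha = 0.1. reject H0.

tau_b = 0.7143 (C=18, D=3), p = 0.030159, reject H0.


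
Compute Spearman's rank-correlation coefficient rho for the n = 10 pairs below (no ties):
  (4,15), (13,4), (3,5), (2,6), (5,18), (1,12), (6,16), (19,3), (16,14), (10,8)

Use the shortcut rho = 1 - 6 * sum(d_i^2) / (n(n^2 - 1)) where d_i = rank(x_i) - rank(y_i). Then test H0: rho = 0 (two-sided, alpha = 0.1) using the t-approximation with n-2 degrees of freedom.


Step 1: Rank x and y separately (midranks; no ties here).
rank(x): 4->4, 13->8, 3->3, 2->2, 5->5, 1->1, 6->6, 19->10, 16->9, 10->7
rank(y): 15->8, 4->2, 5->3, 6->4, 18->10, 12->6, 16->9, 3->1, 14->7, 8->5
Step 2: d_i = R_x(i) - R_y(i); compute d_i^2.
  (4-8)^2=16, (8-2)^2=36, (3-3)^2=0, (2-4)^2=4, (5-10)^2=25, (1-6)^2=25, (6-9)^2=9, (10-1)^2=81, (9-7)^2=4, (7-5)^2=4
sum(d^2) = 204.
Step 3: rho = 1 - 6*204 / (10*(10^2 - 1)) = 1 - 1224/990 = -0.236364.
Step 4: Under H0, t = rho * sqrt((n-2)/(1-rho^2)) = -0.6880 ~ t(8).
Step 5: Two-sided p-value from the t-distribution with 8 df = 0.510885.
Step 6: alpha = 0.1. fail to reject H0.

rho = -0.2364, p = 0.510885, fail to reject H0 at alpha = 0.1.


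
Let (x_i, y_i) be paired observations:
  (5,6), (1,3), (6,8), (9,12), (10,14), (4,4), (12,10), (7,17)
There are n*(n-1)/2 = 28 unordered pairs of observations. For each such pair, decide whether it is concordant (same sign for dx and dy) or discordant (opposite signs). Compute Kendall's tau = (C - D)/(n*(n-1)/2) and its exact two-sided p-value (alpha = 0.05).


Step 1: Enumerate the 28 unordered pairs (i,j) with i<j and classify each by sign(x_j-x_i) * sign(y_j-y_i).
  (1,2):dx=-4,dy=-3->C; (1,3):dx=+1,dy=+2->C; (1,4):dx=+4,dy=+6->C; (1,5):dx=+5,dy=+8->C
  (1,6):dx=-1,dy=-2->C; (1,7):dx=+7,dy=+4->C; (1,8):dx=+2,dy=+11->C; (2,3):dx=+5,dy=+5->C
  (2,4):dx=+8,dy=+9->C; (2,5):dx=+9,dy=+11->C; (2,6):dx=+3,dy=+1->C; (2,7):dx=+11,dy=+7->C
  (2,8):dx=+6,dy=+14->C; (3,4):dx=+3,dy=+4->C; (3,5):dx=+4,dy=+6->C; (3,6):dx=-2,dy=-4->C
  (3,7):dx=+6,dy=+2->C; (3,8):dx=+1,dy=+9->C; (4,5):dx=+1,dy=+2->C; (4,6):dx=-5,dy=-8->C
  (4,7):dx=+3,dy=-2->D; (4,8):dx=-2,dy=+5->D; (5,6):dx=-6,dy=-10->C; (5,7):dx=+2,dy=-4->D
  (5,8):dx=-3,dy=+3->D; (6,7):dx=+8,dy=+6->C; (6,8):dx=+3,dy=+13->C; (7,8):dx=-5,dy=+7->D
Step 2: C = 23, D = 5, total pairs = 28.
Step 3: tau = (C - D)/(n(n-1)/2) = (23 - 5)/28 = 0.642857.
Step 4: Exact two-sided p-value (enumerate n! = 40320 permutations of y under H0): p = 0.031151.
Step 5: alpha = 0.05. reject H0.

tau_b = 0.6429 (C=23, D=5), p = 0.031151, reject H0.


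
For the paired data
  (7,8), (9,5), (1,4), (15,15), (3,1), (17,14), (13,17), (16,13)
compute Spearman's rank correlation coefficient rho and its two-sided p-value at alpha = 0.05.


Step 1: Rank x and y separately (midranks; no ties here).
rank(x): 7->3, 9->4, 1->1, 15->6, 3->2, 17->8, 13->5, 16->7
rank(y): 8->4, 5->3, 4->2, 15->7, 1->1, 14->6, 17->8, 13->5
Step 2: d_i = R_x(i) - R_y(i); compute d_i^2.
  (3-4)^2=1, (4-3)^2=1, (1-2)^2=1, (6-7)^2=1, (2-1)^2=1, (8-6)^2=4, (5-8)^2=9, (7-5)^2=4
sum(d^2) = 22.
Step 3: rho = 1 - 6*22 / (8*(8^2 - 1)) = 1 - 132/504 = 0.738095.
Step 4: Under H0, t = rho * sqrt((n-2)/(1-rho^2)) = 2.6797 ~ t(6).
Step 5: Two-sided p-value from the t-distribution with 6 df = 0.036553.
Step 6: alpha = 0.05. reject H0.

rho = 0.7381, p = 0.036553, reject H0 at alpha = 0.05.


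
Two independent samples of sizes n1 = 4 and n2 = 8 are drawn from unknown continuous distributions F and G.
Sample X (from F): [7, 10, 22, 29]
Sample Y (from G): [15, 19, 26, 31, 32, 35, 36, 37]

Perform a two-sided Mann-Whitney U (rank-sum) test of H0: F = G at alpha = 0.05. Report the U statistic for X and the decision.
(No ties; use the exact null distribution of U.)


Step 1: Combine and sort all 12 observations; assign midranks.
sorted (value, group): (7,X), (10,X), (15,Y), (19,Y), (22,X), (26,Y), (29,X), (31,Y), (32,Y), (35,Y), (36,Y), (37,Y)
ranks: 7->1, 10->2, 15->3, 19->4, 22->5, 26->6, 29->7, 31->8, 32->9, 35->10, 36->11, 37->12
Step 2: Rank sum for X: R1 = 1 + 2 + 5 + 7 = 15.
Step 3: U_X = R1 - n1(n1+1)/2 = 15 - 4*5/2 = 15 - 10 = 5.
       U_Y = n1*n2 - U_X = 32 - 5 = 27.
Step 4: No ties, so the exact null distribution of U (based on enumerating the C(12,4) = 495 equally likely rank assignments) gives the two-sided p-value.
Step 5: p-value = 0.072727; compare to alpha = 0.05. fail to reject H0.

U_X = 5, p = 0.072727, fail to reject H0 at alpha = 0.05.


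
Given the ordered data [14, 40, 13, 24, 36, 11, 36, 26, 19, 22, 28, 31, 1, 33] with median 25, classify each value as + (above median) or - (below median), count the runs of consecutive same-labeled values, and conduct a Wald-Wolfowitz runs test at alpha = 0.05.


Step 1: Compute median = 25; label A = above, B = below.
Labels in order: BABBABAABBAABA  (n_A = 7, n_B = 7)
Step 2: Count runs R = 10.
Step 3: Under H0 (random ordering), E[R] = 2*n_A*n_B/(n_A+n_B) + 1 = 2*7*7/14 + 1 = 8.0000.
        Var[R] = 2*n_A*n_B*(2*n_A*n_B - n_A - n_B) / ((n_A+n_B)^2 * (n_A+n_B-1)) = 8232/2548 = 3.2308.
        SD[R] = 1.7974.
Step 4: Continuity-corrected z = (R - 0.5 - E[R]) / SD[R] = (10 - 0.5 - 8.0000) / 1.7974 = 0.8345.
Step 5: Two-sided p-value via normal approximation = 2*(1 - Phi(|z|)) = 0.403986.
Step 6: alpha = 0.05. fail to reject H0.

R = 10, z = 0.8345, p = 0.403986, fail to reject H0.
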